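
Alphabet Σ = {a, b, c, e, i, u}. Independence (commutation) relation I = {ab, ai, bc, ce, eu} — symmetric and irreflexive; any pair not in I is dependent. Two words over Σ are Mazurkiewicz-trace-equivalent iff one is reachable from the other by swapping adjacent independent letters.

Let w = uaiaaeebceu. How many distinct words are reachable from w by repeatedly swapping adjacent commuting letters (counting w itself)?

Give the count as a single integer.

#0=u has no predecessor
#1=a depends on [0:u]
#2=i depends on [0:u]
#3=a depends on [1:a]
#4=a depends on [3:a]
#5=e depends on [2:i, 4:a]
#6=e depends on [5:e]
#7=b depends on [6:e]
#8=c depends on [2:i, 4:a]
#9=e depends on [7:b]
#10=u depends on [7:b, 8:c]
sources: [0:u]
N(rest) = Σ N(rest − s) over sources s of rest; N(one piece) = 1:
  size 1 → [9]=1  [10]=1
  size 2 → [8,10]=1  [9,10]=2
  size 3 → [7,9,10]=2  [8,9,10]=3
  size 4 → [6,7,9,10]=2  [7,8,9,10]=5
  size 5 → [5,6,7,9,10]=2  [6,7,8,9,10]=7
  size 6 → [5,6,7,8,9,10]=9
  size 7 → [2,5,6,7,8,9,10]=9  [4,5,6,7,8,9,10]=9
  size 8 → [2,4,5,6,7,8,9,10]=18  [3,4,5,6,7,8,9,10]=9
  size 9 → [1,3,4,5,6,7,8,9,10]=9  [2,3,4,5,6,7,8,9,10]=27
  first=0(u) contributes 36

36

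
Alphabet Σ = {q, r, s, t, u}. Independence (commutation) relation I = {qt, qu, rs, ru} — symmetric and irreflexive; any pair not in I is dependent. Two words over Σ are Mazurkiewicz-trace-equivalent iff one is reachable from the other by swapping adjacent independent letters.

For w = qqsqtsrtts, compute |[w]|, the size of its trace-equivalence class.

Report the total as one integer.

4

drop 0:q onto floor
drop 1:q onto {0:q}
drop 2:s onto {1:q}
drop 3:q onto {2:s}
drop 4:t onto {2:s}
drop 5:s onto {3:q, 4:t}
drop 6:r onto {3:q, 4:t}
drop 7:t onto {5:s, 6:r}
drop 8:t onto {7:t}
drop 9:s onto {8:t}
ground layer = {0:q}
drop-orders for the pieces not yet dropped (sum over which currently-grounded one goes next):
  1 to go: {9} 1
  2 to go: {8,9} 1
  3 to go: {7,8,9} 1
  4 to go: {5,7,8,9} 1  {6,7,8,9} 1
  5 to go: {5,6,7,8,9} 2
  6 to go: {3,5,6,7,8,9} 2  {4,5,6,7,8,9} 2
  7 to go: {3,4,5,6,7,8,9} 4
  8 to go: {2,3,4,5,6,7,8,9} 4
  if 0:q drops first: 4 orders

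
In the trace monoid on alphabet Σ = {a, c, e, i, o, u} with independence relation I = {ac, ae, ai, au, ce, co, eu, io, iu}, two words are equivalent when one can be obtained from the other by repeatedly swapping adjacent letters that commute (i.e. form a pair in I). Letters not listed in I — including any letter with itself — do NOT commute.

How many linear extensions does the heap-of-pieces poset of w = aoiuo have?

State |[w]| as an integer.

5

piece 0:a — minimal
piece 1:o rests on {0:a}
piece 2:i — minimal
piece 3:u rests on {1:o}
piece 4:o rests on {3:u}
minimal pieces: {0:a, 2:i}
ways to finish when only these pieces remain (= sum over removing one remaining piece with nothing left below it):
  1 left: {2}→1  {4}→1
  2 left: {2,4}→2  {3,4}→1
  3 left: {1,3,4}→1  {2,3,4}→3
  placing 0:a first → 4 extensions
  placing 2:i first → 1 extensions
total linear extensions = 5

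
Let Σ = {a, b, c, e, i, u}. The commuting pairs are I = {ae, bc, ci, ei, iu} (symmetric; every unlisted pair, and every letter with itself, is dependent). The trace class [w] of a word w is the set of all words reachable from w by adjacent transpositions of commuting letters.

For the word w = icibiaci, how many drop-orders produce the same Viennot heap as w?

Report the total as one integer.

piece 0:i — minimal
piece 1:c — minimal
piece 2:i rests on {0:i}
piece 3:b rests on {2:i}
piece 4:i rests on {3:b}
piece 5:a rests on {1:c, 4:i}
piece 6:c rests on {5:a}
piece 7:i rests on {5:a}
minimal pieces: {0:i, 1:c}
ways to finish when only these pieces remain (= sum over removing one remaining piece with nothing left below it):
  1 left: {6}→1  {7}→1
  2 left: {6,7}→2
  3 left: {5,6,7}→2
  4 left: {1,5,6,7}→2  {4,5,6,7}→2
  5 left: {1,4,5,6,7}→4  {3,4,5,6,7}→2
  6 left: {1,3,4,5,6,7}→6  {2,3,4,5,6,7}→2
  placing 0:i first → 8 extensions
  placing 1:c first → 2 extensions
total linear extensions = 10

10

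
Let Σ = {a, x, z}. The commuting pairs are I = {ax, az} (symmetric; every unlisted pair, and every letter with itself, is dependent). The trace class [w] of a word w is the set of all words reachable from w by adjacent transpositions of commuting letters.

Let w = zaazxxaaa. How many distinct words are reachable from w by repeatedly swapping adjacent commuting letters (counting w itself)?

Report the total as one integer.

0(z) covers ∅
1(a) covers ∅
2(a) covers 1:a
3(z) covers 0:z
4(x) covers 3:z
5(x) covers 4:x
6(a) covers 2:a
7(a) covers 6:a
8(a) covers 7:a
floor of heap: 0:z, 1:a
completions by unplaced set U, small U first (add the entries for U minus each lowest piece of U):
  |U|=1: {5}:1  {8}:1
  |U|=2: {4,5}:1  {5,8}:2  {7,8}:1
  |U|=3: {3,4,5}:1  {4,5,8}:3  {5,7,8}:3  {6,7,8}:1
  |U|=4: {0,3,4,5}:1  {2,6,7,8}:1  {3,4,5,8}:4  {4,5,7,8}:6  {5,6,7,8}:4
  |U|=5: {0,3,4,5,8}:5  {1,2,6,7,8}:1  {2,5,6,7,8}:5  {3,4,5,7,8}:10  {4,5,6,7,8}:10
  |U|=6: {0,3,4,5,7,8}:15  {1,2,5,6,7,8}:6  {2,4,5,6,7,8}:15  {3,4,5,6,7,8}:20
  |U|=7: {0,3,4,5,6,7,8}:35  {1,2,4,5,6,7,8}:21  {2,3,4,5,6,7,8}:35
  start at 0(z): 56
  start at 1(a): 70
sum over floor = 126

126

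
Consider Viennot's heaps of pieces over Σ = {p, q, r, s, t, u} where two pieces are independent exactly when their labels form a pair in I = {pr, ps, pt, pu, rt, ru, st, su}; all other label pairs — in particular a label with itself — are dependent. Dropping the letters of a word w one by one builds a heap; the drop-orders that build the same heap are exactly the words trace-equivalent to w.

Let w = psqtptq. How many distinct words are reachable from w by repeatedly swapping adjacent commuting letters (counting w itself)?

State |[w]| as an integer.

0(p) covers ∅
1(s) covers ∅
2(q) covers 0:p, 1:s
3(t) covers 2:q
4(p) covers 2:q
5(t) covers 3:t
6(q) covers 4:p, 5:t
floor of heap: 0:p, 1:s
completions by unplaced set U, small U first (add the entries for U minus each lowest piece of U):
  |U|=1: {6}:1
  |U|=2: {4,6}:1  {5,6}:1
  |U|=3: {3,5,6}:1  {4,5,6}:2
  |U|=4: {3,4,5,6}:3
  |U|=5: {2,3,4,5,6}:3
  start at 0(p): 3
  start at 1(s): 3
sum over floor = 6

6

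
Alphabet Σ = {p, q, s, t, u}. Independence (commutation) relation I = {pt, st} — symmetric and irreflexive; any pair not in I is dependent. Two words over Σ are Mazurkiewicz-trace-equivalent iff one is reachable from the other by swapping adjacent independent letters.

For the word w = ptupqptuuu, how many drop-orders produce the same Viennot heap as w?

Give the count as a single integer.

0(p) covers ∅
1(t) covers ∅
2(u) covers 0:p, 1:t
3(p) covers 2:u
4(q) covers 3:p
5(p) covers 4:q
6(t) covers 4:q
7(u) covers 5:p, 6:t
8(u) covers 7:u
9(u) covers 8:u
floor of heap: 0:p, 1:t
completions by unplaced set U, small U first (add the entries for U minus each lowest piece of U):
  |U|=1: {9}:1
  |U|=2: {8,9}:1
  |U|=3: {7,8,9}:1
  |U|=4: {5,7,8,9}:1  {6,7,8,9}:1
  |U|=5: {5,6,7,8,9}:2
  |U|=6: {4,5,6,7,8,9}:2
  |U|=7: {3,4,5,6,7,8,9}:2
  |U|=8: {2,3,4,5,6,7,8,9}:2
  start at 0(p): 2
  start at 1(t): 2
sum over floor = 4

4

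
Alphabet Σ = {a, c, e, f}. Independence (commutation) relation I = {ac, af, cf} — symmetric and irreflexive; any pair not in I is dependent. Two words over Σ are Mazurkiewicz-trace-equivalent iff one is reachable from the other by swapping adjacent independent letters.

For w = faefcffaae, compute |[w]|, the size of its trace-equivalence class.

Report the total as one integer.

piece 0:f — minimal
piece 1:a — minimal
piece 2:e rests on {0:f, 1:a}
piece 3:f rests on {2:e}
piece 4:c rests on {2:e}
piece 5:f rests on {3:f}
piece 6:f rests on {5:f}
piece 7:a rests on {2:e}
piece 8:a rests on {7:a}
piece 9:e rests on {4:c, 6:f, 8:a}
minimal pieces: {0:f, 1:a}
ways to finish when only these pieces remain (= sum over removing one remaining piece with nothing left below it):
  1 left: {9}→1
  2 left: {4,9}→1  {6,9}→1  {8,9}→1
  3 left: {4,6,9}→2  {4,8,9}→2  {5,6,9}→1  {6,8,9}→2  {7,8,9}→1
  4 left: {3,5,6,9}→1  {4,5,6,9}→3  {4,6,8,9}→6  {4,7,8,9}→3  {5,6,8,9}→3  {6,7,8,9}→3
  5 left: {3,4,5,6,9}→4  {3,5,6,8,9}→4  {4,5,6,8,9}→12  {4,6,7,8,9}→12  {5,6,7,8,9}→6
  6 left: {3,4,5,6,8,9}→20  {3,5,6,7,8,9}→10  {4,5,6,7,8,9}→30
  7 left: {3,4,5,6,7,8,9}→60
  8 left: {2,3,4,5,6,7,8,9}→60
  placing 0:f first → 60 extensions
  placing 1:a first → 60 extensions
total linear extensions = 120

120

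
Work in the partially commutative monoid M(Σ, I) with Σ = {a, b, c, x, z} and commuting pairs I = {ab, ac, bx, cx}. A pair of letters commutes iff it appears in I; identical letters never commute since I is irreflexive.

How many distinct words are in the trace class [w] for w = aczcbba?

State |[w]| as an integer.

8

#0=a has no predecessor
#1=c has no predecessor
#2=z depends on [0:a, 1:c]
#3=c depends on [2:z]
#4=b depends on [3:c]
#5=b depends on [4:b]
#6=a depends on [2:z]
sources: [0:a, 1:c]
N(rest) = Σ N(rest − s) over sources s of rest; N(one piece) = 1:
  size 1 → [5]=1  [6]=1
  size 2 → [4,5]=1  [5,6]=2
  size 3 → [3,4,5]=1  [4,5,6]=3
  size 4 → [3,4,5,6]=4
  size 5 → [2,3,4,5,6]=4
  first=0(a) contributes 4
  first=1(c) contributes 4
|[w]| = 8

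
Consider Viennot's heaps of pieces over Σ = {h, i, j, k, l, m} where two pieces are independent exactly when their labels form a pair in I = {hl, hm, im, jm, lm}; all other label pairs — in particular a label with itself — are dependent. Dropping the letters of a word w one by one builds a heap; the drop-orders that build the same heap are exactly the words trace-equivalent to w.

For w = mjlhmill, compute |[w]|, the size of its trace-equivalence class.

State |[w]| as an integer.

#0=m has no predecessor
#1=j has no predecessor
#2=l depends on [1:j]
#3=h depends on [1:j]
#4=m depends on [0:m]
#5=i depends on [2:l, 3:h]
#6=l depends on [5:i]
#7=l depends on [6:l]
sources: [0:m, 1:j]
N(rest) = Σ N(rest − s) over sources s of rest; N(one piece) = 1:
  size 1 → [4]=1  [7]=1
  size 2 → [0,4]=1  [4,7]=2  [6,7]=1
  size 3 → [0,4,7]=3  [4,6,7]=3  [5,6,7]=1
  size 4 → [0,4,6,7]=6  [2,5,6,7]=1  [3,5,6,7]=1  [4,5,6,7]=4
  size 5 → [0,4,5,6,7]=10  [2,3,5,6,7]=2  [2,4,5,6,7]=5  [3,4,5,6,7]=5
  size 6 → [0,2,4,5,6,7]=15  [0,3,4,5,6,7]=15  [1,2,3,5,6,7]=2  [2,3,4,5,6,7]=12
  first=0(m) contributes 14
  first=1(j) contributes 42
|[w]| = 56

56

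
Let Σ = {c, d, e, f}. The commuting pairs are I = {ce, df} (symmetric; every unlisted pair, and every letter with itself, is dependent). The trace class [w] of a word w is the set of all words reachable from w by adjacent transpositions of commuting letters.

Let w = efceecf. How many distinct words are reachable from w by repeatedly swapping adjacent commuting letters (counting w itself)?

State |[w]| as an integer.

drop 0:e onto floor
drop 1:f onto {0:e}
drop 2:c onto {1:f}
drop 3:e onto {1:f}
drop 4:e onto {3:e}
drop 5:c onto {2:c}
drop 6:f onto {4:e, 5:c}
ground layer = {0:e}
drop-orders for the pieces not yet dropped (sum over which currently-grounded one goes next):
  1 to go: {6} 1
  2 to go: {4,6} 1  {5,6} 1
  3 to go: {2,5,6} 1  {3,4,6} 1  {4,5,6} 2
  4 to go: {2,4,5,6} 3  {3,4,5,6} 3
  5 to go: {2,3,4,5,6} 6
  if 0:e drops first: 6 orders

6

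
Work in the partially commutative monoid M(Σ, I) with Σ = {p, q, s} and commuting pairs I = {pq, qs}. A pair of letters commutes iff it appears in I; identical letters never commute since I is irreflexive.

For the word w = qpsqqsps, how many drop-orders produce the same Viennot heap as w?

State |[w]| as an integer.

56

piece 0:q — minimal
piece 1:p — minimal
piece 2:s rests on {1:p}
piece 3:q rests on {0:q}
piece 4:q rests on {3:q}
piece 5:s rests on {2:s}
piece 6:p rests on {5:s}
piece 7:s rests on {6:p}
minimal pieces: {0:q, 1:p}
ways to finish when only these pieces remain (= sum over removing one remaining piece with nothing left below it):
  1 left: {4}→1  {7}→1
  2 left: {3,4}→1  {4,7}→2  {6,7}→1
  3 left: {0,3,4}→1  {3,4,7}→3  {4,6,7}→3  {5,6,7}→1
  4 left: {0,3,4,7}→4  {2,5,6,7}→1  {3,4,6,7}→6  {4,5,6,7}→4
  5 left: {0,3,4,6,7}→10  {1,2,5,6,7}→1  {2,4,5,6,7}→5  {3,4,5,6,7}→10
  6 left: {0,3,4,5,6,7}→20  {1,2,4,5,6,7}→6  {2,3,4,5,6,7}→15
  placing 0:q first → 21 extensions
  placing 1:p first → 35 extensions
total linear extensions = 56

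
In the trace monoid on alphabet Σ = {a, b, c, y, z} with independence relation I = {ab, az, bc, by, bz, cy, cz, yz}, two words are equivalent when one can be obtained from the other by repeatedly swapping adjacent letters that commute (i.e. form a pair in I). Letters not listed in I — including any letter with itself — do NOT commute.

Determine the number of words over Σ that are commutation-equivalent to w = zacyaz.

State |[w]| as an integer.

30

piece 0:z — minimal
piece 1:a — minimal
piece 2:c rests on {1:a}
piece 3:y rests on {1:a}
piece 4:a rests on {2:c, 3:y}
piece 5:z rests on {0:z}
minimal pieces: {0:z, 1:a}
ways to finish when only these pieces remain (= sum over removing one remaining piece with nothing left below it):
  1 left: {4}→1  {5}→1
  2 left: {0,5}→1  {2,4}→1  {3,4}→1  {4,5}→2
  3 left: {0,4,5}→3  {2,3,4}→2  {2,4,5}→3  {3,4,5}→3
  4 left: {0,2,4,5}→6  {0,3,4,5}→6  {1,2,3,4}→2  {2,3,4,5}→8
  placing 0:z first → 10 extensions
  placing 1:a first → 20 extensions
total linear extensions = 30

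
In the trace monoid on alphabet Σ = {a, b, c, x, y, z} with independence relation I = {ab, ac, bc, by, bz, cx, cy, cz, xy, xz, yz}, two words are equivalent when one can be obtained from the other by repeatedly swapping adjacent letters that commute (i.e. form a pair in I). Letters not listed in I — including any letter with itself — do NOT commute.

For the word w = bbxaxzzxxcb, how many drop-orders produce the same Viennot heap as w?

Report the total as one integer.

drop 0:b onto floor
drop 1:b onto {0:b}
drop 2:x onto {1:b}
drop 3:a onto {2:x}
drop 4:x onto {3:a}
drop 5:z onto {3:a}
drop 6:z onto {5:z}
drop 7:x onto {4:x}
drop 8:x onto {7:x}
drop 9:c onto floor
drop 10:b onto {8:x}
ground layer = {0:b, 9:c}
drop-orders for the pieces not yet dropped (sum over which currently-grounded one goes next):
  1 to go: {6} 1  {9} 1  {10} 1
  2 to go: {5,6} 1  {6,9} 2  {6,10} 2  {8,10} 1  {9,10} 2
  3 to go: {5,6,9} 3  {5,6,10} 3  {6,8,10} 3  {6,9,10} 6  {7,8,10} 1  {8,9,10} 3
  4 to go: {4,7,8,10} 1  {5,6,8,10} 6  {5,6,9,10} 12  {6,7,8,10} 4  {6,8,9,10} 12  {7,8,9,10} 4
  5 to go: {4,6,7,8,10} 5  {4,7,8,9,10} 5  {5,6,7,8,10} 10  {5,6,8,9,10} 30  {6,7,8,9,10} 20
  6 to go: {4,5,6,7,8,10} 15  {4,6,7,8,9,10} 30  {5,6,7,8,9,10} 60
  7 to go: {3,4,5,6,7,8,10} 15  {4,5,6,7,8,9,10} 105
  8 to go: {2,3,4,5,6,7,8,10} 15  {3,4,5,6,7,8,9,10} 120
  9 to go: {1,2,3,4,5,6,7,8,10} 15  {2,3,4,5,6,7,8,9,10} 135
  if 0:b drops first: 150 orders
  if 9:c drops first: 15 orders
heap linearizations: 165

165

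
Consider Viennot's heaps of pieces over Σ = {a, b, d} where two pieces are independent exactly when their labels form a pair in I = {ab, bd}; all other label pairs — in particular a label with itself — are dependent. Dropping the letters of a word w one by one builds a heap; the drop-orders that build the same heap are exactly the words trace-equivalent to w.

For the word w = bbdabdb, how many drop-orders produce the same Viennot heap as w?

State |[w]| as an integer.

#0=b has no predecessor
#1=b depends on [0:b]
#2=d has no predecessor
#3=a depends on [2:d]
#4=b depends on [1:b]
#5=d depends on [3:a]
#6=b depends on [4:b]
sources: [0:b, 2:d]
N(rest) = Σ N(rest − s) over sources s of rest; N(one piece) = 1:
  size 1 → [5]=1  [6]=1
  size 2 → [3,5]=1  [4,6]=1  [5,6]=2
  size 3 → [1,4,6]=1  [2,3,5]=1  [3,5,6]=3  [4,5,6]=3
  size 4 → [0,1,4,6]=1  [1,4,5,6]=4  [2,3,5,6]=4  [3,4,5,6]=6
  size 5 → [0,1,4,5,6]=5  [1,3,4,5,6]=10  [2,3,4,5,6]=10
  first=0(b) contributes 20
  first=2(d) contributes 15
|[w]| = 35

35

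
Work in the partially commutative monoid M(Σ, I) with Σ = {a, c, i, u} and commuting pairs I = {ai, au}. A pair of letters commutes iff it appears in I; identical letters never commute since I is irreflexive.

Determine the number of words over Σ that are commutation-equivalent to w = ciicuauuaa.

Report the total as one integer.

piece 0:c — minimal
piece 1:i rests on {0:c}
piece 2:i rests on {1:i}
piece 3:c rests on {2:i}
piece 4:u rests on {3:c}
piece 5:a rests on {3:c}
piece 6:u rests on {4:u}
piece 7:u rests on {6:u}
piece 8:a rests on {5:a}
piece 9:a rests on {8:a}
minimal pieces: {0:c}
ways to finish when only these pieces remain (= sum over removing one remaining piece with nothing left below it):
  1 left: {7}→1  {9}→1
  2 left: {6,7}→1  {7,9}→2  {8,9}→1
  3 left: {4,6,7}→1  {5,8,9}→1  {6,7,9}→3  {7,8,9}→3
  4 left: {4,6,7,9}→4  {5,7,8,9}→4  {6,7,8,9}→6
  5 left: {4,6,7,8,9}→10  {5,6,7,8,9}→10
  6 left: {4,5,6,7,8,9}→20
  7 left: {3,4,5,6,7,8,9}→20
  8 left: {2,3,4,5,6,7,8,9}→20
  placing 0:c first → 20 extensions

20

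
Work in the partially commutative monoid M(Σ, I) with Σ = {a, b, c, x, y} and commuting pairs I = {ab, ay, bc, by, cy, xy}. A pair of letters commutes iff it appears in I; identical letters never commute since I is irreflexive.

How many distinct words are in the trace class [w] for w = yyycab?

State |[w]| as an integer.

60

0(y) covers ∅
1(y) covers 0:y
2(y) covers 1:y
3(c) covers ∅
4(a) covers 3:c
5(b) covers ∅
floor of heap: 0:y, 3:c, 5:b
completions by unplaced set U, small U first (add the entries for U minus each lowest piece of U):
  |U|=1: {2}:1  {4}:1  {5}:1
  |U|=2: {1,2}:1  {2,4}:2  {2,5}:2  {3,4}:1  {4,5}:2
  |U|=3: {0,1,2}:1  {1,2,4}:3  {1,2,5}:3  {2,3,4}:3  {2,4,5}:6  {3,4,5}:3
  |U|=4: {0,1,2,4}:4  {0,1,2,5}:4  {1,2,3,4}:6  {1,2,4,5}:12  {2,3,4,5}:12
  start at 0(y): 30
  start at 3(c): 20
  start at 5(b): 10
sum over floor = 60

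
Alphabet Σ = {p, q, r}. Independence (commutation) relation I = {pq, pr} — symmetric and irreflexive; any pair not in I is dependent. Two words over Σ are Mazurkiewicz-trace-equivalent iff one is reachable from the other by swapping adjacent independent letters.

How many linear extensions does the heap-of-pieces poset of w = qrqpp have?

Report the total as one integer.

10

#0=q has no predecessor
#1=r depends on [0:q]
#2=q depends on [1:r]
#3=p has no predecessor
#4=p depends on [3:p]
sources: [0:q, 3:p]
N(rest) = Σ N(rest − s) over sources s of rest; N(one piece) = 1:
  size 1 → [2]=1  [4]=1
  size 2 → [1,2]=1  [2,4]=2  [3,4]=1
  size 3 → [0,1,2]=1  [1,2,4]=3  [2,3,4]=3
  first=0(q) contributes 6
  first=3(p) contributes 4
|[w]| = 10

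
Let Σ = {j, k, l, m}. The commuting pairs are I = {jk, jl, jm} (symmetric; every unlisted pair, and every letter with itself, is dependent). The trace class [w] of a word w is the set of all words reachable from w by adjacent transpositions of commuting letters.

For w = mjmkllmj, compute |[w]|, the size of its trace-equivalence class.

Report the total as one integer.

28

piece 0:m — minimal
piece 1:j — minimal
piece 2:m rests on {0:m}
piece 3:k rests on {2:m}
piece 4:l rests on {3:k}
piece 5:l rests on {4:l}
piece 6:m rests on {5:l}
piece 7:j rests on {1:j}
minimal pieces: {0:m, 1:j}
ways to finish when only these pieces remain (= sum over removing one remaining piece with nothing left below it):
  1 left: {6}→1  {7}→1
  2 left: {1,7}→1  {5,6}→1  {6,7}→2
  3 left: {1,6,7}→3  {4,5,6}→1  {5,6,7}→3
  4 left: {1,5,6,7}→6  {3,4,5,6}→1  {4,5,6,7}→4
  5 left: {1,4,5,6,7}→10  {2,3,4,5,6}→1  {3,4,5,6,7}→5
  6 left: {0,2,3,4,5,6}→1  {1,3,4,5,6,7}→15  {2,3,4,5,6,7}→6
  placing 0:m first → 21 extensions
  placing 1:j first → 7 extensions
total linear extensions = 28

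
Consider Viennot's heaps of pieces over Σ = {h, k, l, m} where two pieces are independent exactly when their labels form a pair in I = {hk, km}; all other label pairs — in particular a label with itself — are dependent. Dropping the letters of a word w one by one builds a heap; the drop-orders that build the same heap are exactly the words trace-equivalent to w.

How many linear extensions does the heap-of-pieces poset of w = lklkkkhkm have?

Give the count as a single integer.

15

drop 0:l onto floor
drop 1:k onto {0:l}
drop 2:l onto {1:k}
drop 3:k onto {2:l}
drop 4:k onto {3:k}
drop 5:k onto {4:k}
drop 6:h onto {2:l}
drop 7:k onto {5:k}
drop 8:m onto {6:h}
ground layer = {0:l}
drop-orders for the pieces not yet dropped (sum over which currently-grounded one goes next):
  1 to go: {7} 1  {8} 1
  2 to go: {5,7} 1  {6,8} 1  {7,8} 2
  3 to go: {4,5,7} 1  {5,7,8} 3  {6,7,8} 3
  4 to go: {3,4,5,7} 1  {4,5,7,8} 4  {5,6,7,8} 6
  5 to go: {3,4,5,7,8} 5  {4,5,6,7,8} 10
  6 to go: {3,4,5,6,7,8} 15
  7 to go: {2,3,4,5,6,7,8} 15
  if 0:l drops first: 15 orders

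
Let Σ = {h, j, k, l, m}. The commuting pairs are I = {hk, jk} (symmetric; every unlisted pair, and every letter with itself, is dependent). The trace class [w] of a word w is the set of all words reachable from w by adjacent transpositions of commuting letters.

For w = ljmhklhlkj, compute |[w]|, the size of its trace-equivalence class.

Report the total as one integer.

#0=l has no predecessor
#1=j depends on [0:l]
#2=m depends on [1:j]
#3=h depends on [2:m]
#4=k depends on [2:m]
#5=l depends on [3:h, 4:k]
#6=h depends on [5:l]
#7=l depends on [6:h]
#8=k depends on [7:l]
#9=j depends on [7:l]
sources: [0:l]
N(rest) = Σ N(rest − s) over sources s of rest; N(one piece) = 1:
  size 1 → [8]=1  [9]=1
  size 2 → [8,9]=2
  size 3 → [7,8,9]=2
  size 4 → [6,7,8,9]=2
  size 5 → [5,6,7,8,9]=2
  size 6 → [3,5,6,7,8,9]=2  [4,5,6,7,8,9]=2
  size 7 → [3,4,5,6,7,8,9]=4
  size 8 → [2,3,4,5,6,7,8,9]=4
  first=0(l) contributes 4

4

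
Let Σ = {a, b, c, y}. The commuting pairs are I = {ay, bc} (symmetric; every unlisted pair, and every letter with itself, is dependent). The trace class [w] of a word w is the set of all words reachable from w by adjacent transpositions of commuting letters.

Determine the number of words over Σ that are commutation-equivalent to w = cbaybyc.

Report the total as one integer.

piece 0:c — minimal
piece 1:b — minimal
piece 2:a rests on {0:c, 1:b}
piece 3:y rests on {0:c, 1:b}
piece 4:b rests on {2:a, 3:y}
piece 5:y rests on {4:b}
piece 6:c rests on {5:y}
minimal pieces: {0:c, 1:b}
ways to finish when only these pieces remain (= sum over removing one remaining piece with nothing left below it):
  1 left: {6}→1
  2 left: {5,6}→1
  3 left: {4,5,6}→1
  4 left: {2,4,5,6}→1  {3,4,5,6}→1
  5 left: {2,3,4,5,6}→2
  placing 0:c first → 2 extensions
  placing 1:b first → 2 extensions
total linear extensions = 4

4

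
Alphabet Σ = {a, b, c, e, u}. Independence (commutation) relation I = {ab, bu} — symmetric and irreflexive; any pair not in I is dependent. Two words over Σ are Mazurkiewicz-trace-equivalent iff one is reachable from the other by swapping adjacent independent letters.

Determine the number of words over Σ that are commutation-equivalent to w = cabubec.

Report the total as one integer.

0(c) covers ∅
1(a) covers 0:c
2(b) covers 0:c
3(u) covers 1:a
4(b) covers 2:b
5(e) covers 3:u, 4:b
6(c) covers 5:e
floor of heap: 0:c
completions by unplaced set U, small U first (add the entries for U minus each lowest piece of U):
  |U|=1: {6}:1
  |U|=2: {5,6}:1
  |U|=3: {3,5,6}:1  {4,5,6}:1
  |U|=4: {1,3,5,6}:1  {2,4,5,6}:1  {3,4,5,6}:2
  |U|=5: {1,3,4,5,6}:3  {2,3,4,5,6}:3
  start at 0(c): 6

6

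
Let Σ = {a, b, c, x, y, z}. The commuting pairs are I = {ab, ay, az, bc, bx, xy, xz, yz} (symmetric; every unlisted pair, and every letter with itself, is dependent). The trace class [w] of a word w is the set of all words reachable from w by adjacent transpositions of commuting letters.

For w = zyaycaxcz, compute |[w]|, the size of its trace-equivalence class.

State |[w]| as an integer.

12

#0=z has no predecessor
#1=y has no predecessor
#2=a has no predecessor
#3=y depends on [1:y]
#4=c depends on [0:z, 2:a, 3:y]
#5=a depends on [4:c]
#6=x depends on [5:a]
#7=c depends on [6:x]
#8=z depends on [7:c]
sources: [0:z, 1:y, 2:a]
N(rest) = Σ N(rest − s) over sources s of rest; N(one piece) = 1:
  size 1 → [8]=1
  size 2 → [7,8]=1
  size 3 → [6,7,8]=1
  size 4 → [5,6,7,8]=1
  size 5 → [4,5,6,7,8]=1
  size 6 → [0,4,5,6,7,8]=1  [2,4,5,6,7,8]=1  [3,4,5,6,7,8]=1
  size 7 → [0,2,4,5,6,7,8]=2  [0,3,4,5,6,7,8]=2  [1,3,4,5,6,7,8]=1  [2,3,4,5,6,7,8]=2
  first=0(z) contributes 3
  first=1(y) contributes 6
  first=2(a) contributes 3
|[w]| = 12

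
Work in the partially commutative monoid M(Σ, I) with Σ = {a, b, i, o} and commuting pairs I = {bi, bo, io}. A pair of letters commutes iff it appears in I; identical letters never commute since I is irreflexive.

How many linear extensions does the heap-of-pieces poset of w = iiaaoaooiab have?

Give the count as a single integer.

3

piece 0:i — minimal
piece 1:i rests on {0:i}
piece 2:a rests on {1:i}
piece 3:a rests on {2:a}
piece 4:o rests on {3:a}
piece 5:a rests on {4:o}
piece 6:o rests on {5:a}
piece 7:o rests on {6:o}
piece 8:i rests on {5:a}
piece 9:a rests on {7:o, 8:i}
piece 10:b rests on {9:a}
minimal pieces: {0:i}
ways to finish when only these pieces remain (= sum over removing one remaining piece with nothing left below it):
  1 left: {10}→1
  2 left: {9,10}→1
  3 left: {7,9,10}→1  {8,9,10}→1
  4 left: {6,7,9,10}→1  {7,8,9,10}→2
  5 left: {6,7,8,9,10}→3
  6 left: {5,6,7,8,9,10}→3
  7 left: {4,5,6,7,8,9,10}→3
  8 left: {3,4,5,6,7,8,9,10}→3
  9 left: {2,3,4,5,6,7,8,9,10}→3
  placing 0:i first → 3 extensions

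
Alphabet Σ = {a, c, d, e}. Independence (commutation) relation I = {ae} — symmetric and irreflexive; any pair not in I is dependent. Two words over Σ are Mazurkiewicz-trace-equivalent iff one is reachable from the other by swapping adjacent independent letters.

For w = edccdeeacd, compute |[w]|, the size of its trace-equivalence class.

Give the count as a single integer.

#0=e has no predecessor
#1=d depends on [0:e]
#2=c depends on [1:d]
#3=c depends on [2:c]
#4=d depends on [3:c]
#5=e depends on [4:d]
#6=e depends on [5:e]
#7=a depends on [4:d]
#8=c depends on [6:e, 7:a]
#9=d depends on [8:c]
sources: [0:e]
N(rest) = Σ N(rest − s) over sources s of rest; N(one piece) = 1:
  size 1 → [9]=1
  size 2 → [8,9]=1
  size 3 → [6,8,9]=1  [7,8,9]=1
  size 4 → [5,6,8,9]=1  [6,7,8,9]=2
  size 5 → [5,6,7,8,9]=3
  size 6 → [4,5,6,7,8,9]=3
  size 7 → [3,4,5,6,7,8,9]=3
  size 8 → [2,3,4,5,6,7,8,9]=3
  first=0(e) contributes 3

3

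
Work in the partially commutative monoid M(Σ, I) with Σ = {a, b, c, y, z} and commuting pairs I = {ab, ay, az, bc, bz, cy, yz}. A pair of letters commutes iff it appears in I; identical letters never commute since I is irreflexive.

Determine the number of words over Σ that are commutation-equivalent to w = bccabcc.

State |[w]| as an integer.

#0=b has no predecessor
#1=c has no predecessor
#2=c depends on [1:c]
#3=a depends on [2:c]
#4=b depends on [0:b]
#5=c depends on [3:a]
#6=c depends on [5:c]
sources: [0:b, 1:c]
N(rest) = Σ N(rest − s) over sources s of rest; N(one piece) = 1:
  size 1 → [4]=1  [6]=1
  size 2 → [0,4]=1  [4,6]=2  [5,6]=1
  size 3 → [0,4,6]=3  [3,5,6]=1  [4,5,6]=3
  size 4 → [0,4,5,6]=6  [2,3,5,6]=1  [3,4,5,6]=4
  size 5 → [0,3,4,5,6]=10  [1,2,3,5,6]=1  [2,3,4,5,6]=5
  first=0(b) contributes 6
  first=1(c) contributes 15
|[w]| = 21

21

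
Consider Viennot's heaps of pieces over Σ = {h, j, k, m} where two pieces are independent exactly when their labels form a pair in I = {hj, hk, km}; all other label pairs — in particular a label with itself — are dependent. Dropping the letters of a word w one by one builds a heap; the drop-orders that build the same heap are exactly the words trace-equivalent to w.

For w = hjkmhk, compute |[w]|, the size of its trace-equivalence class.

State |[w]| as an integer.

16

drop 0:h onto floor
drop 1:j onto floor
drop 2:k onto {1:j}
drop 3:m onto {0:h, 1:j}
drop 4:h onto {3:m}
drop 5:k onto {2:k}
ground layer = {0:h, 1:j}
drop-orders for the pieces not yet dropped (sum over which currently-grounded one goes next):
  1 to go: {4} 1  {5} 1
  2 to go: {2,5} 1  {3,4} 1  {4,5} 2
  3 to go: {0,3,4} 1  {2,4,5} 3  {3,4,5} 3
  4 to go: {0,3,4,5} 4  {2,3,4,5} 6
  if 0:h drops first: 6 orders
  if 1:j drops first: 10 orders
heap linearizations: 16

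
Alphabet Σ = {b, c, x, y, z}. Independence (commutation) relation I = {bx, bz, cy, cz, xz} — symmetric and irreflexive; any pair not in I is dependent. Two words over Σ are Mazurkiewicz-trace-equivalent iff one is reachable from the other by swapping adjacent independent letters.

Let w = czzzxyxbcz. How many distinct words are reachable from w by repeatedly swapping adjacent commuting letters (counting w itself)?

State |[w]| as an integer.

80

0(c) covers ∅
1(z) covers ∅
2(z) covers 1:z
3(z) covers 2:z
4(x) covers 0:c
5(y) covers 3:z, 4:x
6(x) covers 5:y
7(b) covers 5:y
8(c) covers 6:x, 7:b
9(z) covers 5:y
floor of heap: 0:c, 1:z
completions by unplaced set U, small U first (add the entries for U minus each lowest piece of U):
  |U|=1: {8}:1  {9}:1
  |U|=2: {6,8}:1  {7,8}:1  {8,9}:2
  |U|=3: {6,7,8}:2  {6,8,9}:3  {7,8,9}:3
  |U|=4: {6,7,8,9}:8
  |U|=5: {5,6,7,8,9}:8
  |U|=6: {3,5,6,7,8,9}:8  {4,5,6,7,8,9}:8
  |U|=7: {0,4,5,6,7,8,9}:8  {2,3,5,6,7,8,9}:8  {3,4,5,6,7,8,9}:16
  |U|=8: {0,3,4,5,6,7,8,9}:24  {1,2,3,5,6,7,8,9}:8  {2,3,4,5,6,7,8,9}:24
  start at 0(c): 32
  start at 1(z): 48
sum over floor = 80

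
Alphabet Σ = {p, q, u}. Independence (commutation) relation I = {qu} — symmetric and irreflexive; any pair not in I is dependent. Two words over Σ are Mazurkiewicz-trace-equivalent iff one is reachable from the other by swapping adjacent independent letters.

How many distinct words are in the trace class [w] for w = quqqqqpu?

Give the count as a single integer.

drop 0:q onto floor
drop 1:u onto floor
drop 2:q onto {0:q}
drop 3:q onto {2:q}
drop 4:q onto {3:q}
drop 5:q onto {4:q}
drop 6:p onto {1:u, 5:q}
drop 7:u onto {6:p}
ground layer = {0:q, 1:u}
drop-orders for the pieces not yet dropped (sum over which currently-grounded one goes next):
  1 to go: {7} 1
  2 to go: {6,7} 1
  3 to go: {1,6,7} 1  {5,6,7} 1
  4 to go: {1,5,6,7} 2  {4,5,6,7} 1
  5 to go: {1,4,5,6,7} 3  {3,4,5,6,7} 1
  6 to go: {1,3,4,5,6,7} 4  {2,3,4,5,6,7} 1
  if 0:q drops first: 5 orders
  if 1:u drops first: 1 orders
heap linearizations: 6

6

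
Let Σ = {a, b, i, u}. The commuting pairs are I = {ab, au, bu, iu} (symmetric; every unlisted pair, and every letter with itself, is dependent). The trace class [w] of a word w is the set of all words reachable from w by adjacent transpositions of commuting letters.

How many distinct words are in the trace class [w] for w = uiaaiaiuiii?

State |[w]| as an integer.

55

piece 0:u — minimal
piece 1:i — minimal
piece 2:a rests on {1:i}
piece 3:a rests on {2:a}
piece 4:i rests on {3:a}
piece 5:a rests on {4:i}
piece 6:i rests on {5:a}
piece 7:u rests on {0:u}
piece 8:i rests on {6:i}
piece 9:i rests on {8:i}
piece 10:i rests on {9:i}
minimal pieces: {0:u, 1:i}
ways to finish when only these pieces remain (= sum over removing one remaining piece with nothing left below it):
  1 left: {7}→1  {10}→1
  2 left: {0,7}→1  {7,10}→2  {9,10}→1
  3 left: {0,7,10}→3  {7,9,10}→3  {8,9,10}→1
  4 left: {0,7,9,10}→6  {6,8,9,10}→1  {7,8,9,10}→4
  5 left: {0,7,8,9,10}→10  {5,6,8,9,10}→1  {6,7,8,9,10}→5
  6 left: {0,6,7,8,9,10}→15  {4,5,6,8,9,10}→1  {5,6,7,8,9,10}→6
  7 left: {0,5,6,7,8,9,10}→21  {3,4,5,6,8,9,10}→1  {4,5,6,7,8,9,10}→7
  8 left: {0,4,5,6,7,8,9,10}→28  {2,3,4,5,6,8,9,10}→1  {3,4,5,6,7,8,9,10}→8
  9 left: {0,3,4,5,6,7,8,9,10}→36  {1,2,3,4,5,6,8,9,10}→1  {2,3,4,5,6,7,8,9,10}→9
  placing 0:u first → 10 extensions
  placing 1:i first → 45 extensions
total linear extensions = 55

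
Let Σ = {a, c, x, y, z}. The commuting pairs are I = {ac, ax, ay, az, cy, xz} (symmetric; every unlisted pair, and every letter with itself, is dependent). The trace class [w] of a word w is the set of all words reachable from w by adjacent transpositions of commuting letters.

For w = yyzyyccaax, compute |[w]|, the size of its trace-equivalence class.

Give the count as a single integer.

drop 0:y onto floor
drop 1:y onto {0:y}
drop 2:z onto {1:y}
drop 3:y onto {2:z}
drop 4:y onto {3:y}
drop 5:c onto {2:z}
drop 6:c onto {5:c}
drop 7:a onto floor
drop 8:a onto {7:a}
drop 9:x onto {4:y, 6:c}
ground layer = {0:y, 7:a}
drop-orders for the pieces not yet dropped (sum over which currently-grounded one goes next):
  1 to go: {8} 1  {9} 1
  2 to go: {4,9} 1  {6,9} 1  {7,8} 1  {8,9} 2
  3 to go: {3,4,9} 1  {4,6,9} 2  {4,8,9} 3  {5,6,9} 1  {6,8,9} 3  {7,8,9} 3
  4 to go: {3,4,6,9} 3  {3,4,8,9} 4  {4,5,6,9} 3  {4,6,8,9} 8  {4,7,8,9} 6  {5,6,8,9} 4  {6,7,8,9} 6
  5 to go: {3,4,5,6,9} 6  {3,4,6,8,9} 15  {3,4,7,8,9} 10  {4,5,6,8,9} 15  {4,6,7,8,9} 20  {5,6,7,8,9} 10
  6 to go: {2,3,4,5,6,9} 6  {3,4,5,6,8,9} 36  {3,4,6,7,8,9} 45  {4,5,6,7,8,9} 45
  7 to go: {1,2,3,4,5,6,9} 6  {2,3,4,5,6,8,9} 42  {3,4,5,6,7,8,9} 126
  8 to go: {0,1,2,3,4,5,6,9} 6  {1,2,3,4,5,6,8,9} 48  {2,3,4,5,6,7,8,9} 168
  if 0:y drops first: 216 orders
  if 7:a drops first: 54 orders
heap linearizations: 270

270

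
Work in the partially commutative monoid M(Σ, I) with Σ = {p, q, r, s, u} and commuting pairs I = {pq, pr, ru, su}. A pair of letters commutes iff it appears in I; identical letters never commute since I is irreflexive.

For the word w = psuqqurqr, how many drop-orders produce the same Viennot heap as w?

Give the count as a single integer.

0(p) covers ∅
1(s) covers 0:p
2(u) covers 0:p
3(q) covers 1:s, 2:u
4(q) covers 3:q
5(u) covers 4:q
6(r) covers 4:q
7(q) covers 5:u, 6:r
8(r) covers 7:q
floor of heap: 0:p
completions by unplaced set U, small U first (add the entries for U minus each lowest piece of U):
  |U|=1: {8}:1
  |U|=2: {7,8}:1
  |U|=3: {5,7,8}:1  {6,7,8}:1
  |U|=4: {5,6,7,8}:2
  |U|=5: {4,5,6,7,8}:2
  |U|=6: {3,4,5,6,7,8}:2
  |U|=7: {1,3,4,5,6,7,8}:2  {2,3,4,5,6,7,8}:2
  start at 0(p): 4

4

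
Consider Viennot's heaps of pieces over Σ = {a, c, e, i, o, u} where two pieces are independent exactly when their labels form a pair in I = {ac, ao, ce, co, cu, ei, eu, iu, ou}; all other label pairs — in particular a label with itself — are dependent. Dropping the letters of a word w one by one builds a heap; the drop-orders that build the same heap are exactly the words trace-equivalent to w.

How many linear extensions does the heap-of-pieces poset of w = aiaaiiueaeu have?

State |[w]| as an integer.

24

0(a) covers ∅
1(i) covers 0:a
2(a) covers 1:i
3(a) covers 2:a
4(i) covers 3:a
5(i) covers 4:i
6(u) covers 3:a
7(e) covers 3:a
8(a) covers 5:i, 6:u, 7:e
9(e) covers 8:a
10(u) covers 8:a
floor of heap: 0:a
completions by unplaced set U, small U first (add the entries for U minus each lowest piece of U):
  |U|=1: {9}:1  {10}:1
  |U|=2: {9,10}:2
  |U|=3: {8,9,10}:2
  |U|=4: {5,8,9,10}:2  {6,8,9,10}:2  {7,8,9,10}:2
  |U|=5: {4,5,8,9,10}:2  {5,6,8,9,10}:4  {5,7,8,9,10}:4  {6,7,8,9,10}:4
  |U|=6: {4,5,6,8,9,10}:6  {4,5,7,8,9,10}:6  {5,6,7,8,9,10}:12
  |U|=7: {4,5,6,7,8,9,10}:24
  |U|=8: {3,4,5,6,7,8,9,10}:24
  |U|=9: {2,3,4,5,6,7,8,9,10}:24
  start at 0(a): 24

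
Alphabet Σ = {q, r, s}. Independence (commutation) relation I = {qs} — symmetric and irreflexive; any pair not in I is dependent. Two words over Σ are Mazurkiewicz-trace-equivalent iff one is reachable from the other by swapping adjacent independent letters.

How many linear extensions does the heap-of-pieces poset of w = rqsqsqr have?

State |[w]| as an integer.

piece 0:r — minimal
piece 1:q rests on {0:r}
piece 2:s rests on {0:r}
piece 3:q rests on {1:q}
piece 4:s rests on {2:s}
piece 5:q rests on {3:q}
piece 6:r rests on {4:s, 5:q}
minimal pieces: {0:r}
ways to finish when only these pieces remain (= sum over removing one remaining piece with nothing left below it):
  1 left: {6}→1
  2 left: {4,6}→1  {5,6}→1
  3 left: {2,4,6}→1  {3,5,6}→1  {4,5,6}→2
  4 left: {1,3,5,6}→1  {2,4,5,6}→3  {3,4,5,6}→3
  5 left: {1,3,4,5,6}→4  {2,3,4,5,6}→6
  placing 0:r first → 10 extensions

10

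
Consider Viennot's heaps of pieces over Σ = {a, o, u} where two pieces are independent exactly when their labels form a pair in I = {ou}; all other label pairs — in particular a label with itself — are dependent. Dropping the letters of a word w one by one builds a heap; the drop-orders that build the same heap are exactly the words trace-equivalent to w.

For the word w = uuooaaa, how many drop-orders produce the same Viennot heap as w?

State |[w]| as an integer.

6

0(u) covers ∅
1(u) covers 0:u
2(o) covers ∅
3(o) covers 2:o
4(a) covers 1:u, 3:o
5(a) covers 4:a
6(a) covers 5:a
floor of heap: 0:u, 2:o
completions by unplaced set U, small U first (add the entries for U minus each lowest piece of U):
  |U|=1: {6}:1
  |U|=2: {5,6}:1
  |U|=3: {4,5,6}:1
  |U|=4: {1,4,5,6}:1  {3,4,5,6}:1
  |U|=5: {0,1,4,5,6}:1  {1,3,4,5,6}:2  {2,3,4,5,6}:1
  start at 0(u): 3
  start at 2(o): 3
sum over floor = 6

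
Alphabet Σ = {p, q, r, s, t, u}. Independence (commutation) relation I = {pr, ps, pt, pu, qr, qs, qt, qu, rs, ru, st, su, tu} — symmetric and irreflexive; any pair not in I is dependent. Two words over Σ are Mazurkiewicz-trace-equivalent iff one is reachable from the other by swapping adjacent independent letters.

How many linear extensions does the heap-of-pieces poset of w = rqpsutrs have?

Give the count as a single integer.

drop 0:r onto floor
drop 1:q onto floor
drop 2:p onto {1:q}
drop 3:s onto floor
drop 4:u onto floor
drop 5:t onto {0:r}
drop 6:r onto {5:t}
drop 7:s onto {3:s}
ground layer = {0:r, 1:q, 3:s, 4:u}
drop-orders for the pieces not yet dropped (sum over which currently-grounded one goes next):
  1 to go: {2} 1  {4} 1  {6} 1  {7} 1
  2 to go: {1,2} 1  {2,4} 2  {2,6} 2  {2,7} 2  {3,7} 1  {4,6} 2  {4,7} 2  {5,6} 1  {6,7} 2
  3 to go: {0,5,6} 1  {1,2,4} 3  {1,2,6} 3  {1,2,7} 3  {2,3,7} 3  {2,4,6} 6  {2,4,7} 6  {2,5,6} 3  {2,6,7} 6  {3,4,7} 3  {3,6,7} 3  {4,5,6} 3  {4,6,7} 6  {5,6,7} 3
  4 to go: {0,2,5,6} 4  {0,4,5,6} 4  {0,5,6,7} 4  {1,2,3,7} 6  {1,2,4,6} 12  {1,2,4,7} 12  {1,2,5,6} 6  {1,2,6,7} 12  {2,3,4,7} 12  {2,3,6,7} 12  {2,4,5,6} 12  {2,4,6,7} 24  {2,5,6,7} 12  {3,4,6,7} 12  {3,5,6,7} 6  {4,5,6,7} 12
  5 to go: {0,1,2,5,6} 10  {0,2,4,5,6} 20  {0,2,5,6,7} 20  {0,3,5,6,7} 10  {0,4,5,6,7} 20  {1,2,3,4,7} 30  {1,2,3,6,7} 30  {1,2,4,5,6} 30  {1,2,4,6,7} 60  {1,2,5,6,7} 30  {2,3,4,6,7} 60  {2,3,5,6,7} 30  {2,4,5,6,7} 60  {3,4,5,6,7} 30
  6 to go: {0,1,2,4,5,6} 60  {0,1,2,5,6,7} 60  {0,2,3,5,6,7} 60  {0,2,4,5,6,7} 120  {0,3,4,5,6,7} 60  {1,2,3,4,6,7} 180  {1,2,3,5,6,7} 90  {1,2,4,5,6,7} 180  {2,3,4,5,6,7} 180
  if 0:r drops first: 630 orders
  if 1:q drops first: 420 orders
  if 3:s drops first: 420 orders
  if 4:u drops first: 210 orders
heap linearizations: 1680

1680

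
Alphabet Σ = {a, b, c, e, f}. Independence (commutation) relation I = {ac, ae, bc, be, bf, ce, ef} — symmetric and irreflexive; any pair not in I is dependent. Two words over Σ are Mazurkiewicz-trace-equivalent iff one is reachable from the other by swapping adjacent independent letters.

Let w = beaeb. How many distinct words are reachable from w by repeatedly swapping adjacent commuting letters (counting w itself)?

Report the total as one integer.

10

0(b) covers ∅
1(e) covers ∅
2(a) covers 0:b
3(e) covers 1:e
4(b) covers 2:a
floor of heap: 0:b, 1:e
completions by unplaced set U, small U first (add the entries for U minus each lowest piece of U):
  |U|=1: {3}:1  {4}:1
  |U|=2: {1,3}:1  {2,4}:1  {3,4}:2
  |U|=3: {0,2,4}:1  {1,3,4}:3  {2,3,4}:3
  start at 0(b): 6
  start at 1(e): 4
sum over floor = 10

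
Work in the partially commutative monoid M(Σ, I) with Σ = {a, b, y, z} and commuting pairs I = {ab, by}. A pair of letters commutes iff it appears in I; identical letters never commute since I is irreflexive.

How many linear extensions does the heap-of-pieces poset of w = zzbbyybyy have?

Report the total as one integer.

piece 0:z — minimal
piece 1:z rests on {0:z}
piece 2:b rests on {1:z}
piece 3:b rests on {2:b}
piece 4:y rests on {1:z}
piece 5:y rests on {4:y}
piece 6:b rests on {3:b}
piece 7:y rests on {5:y}
piece 8:y rests on {7:y}
minimal pieces: {0:z}
ways to finish when only these pieces remain (= sum over removing one remaining piece with nothing left below it):
  1 left: {6}→1  {8}→1
  2 left: {3,6}→1  {6,8}→2  {7,8}→1
  3 left: {2,3,6}→1  {3,6,8}→3  {5,7,8}→1  {6,7,8}→3
  4 left: {2,3,6,8}→4  {3,6,7,8}→6  {4,5,7,8}→1  {5,6,7,8}→4
  5 left: {2,3,6,7,8}→10  {3,5,6,7,8}→10  {4,5,6,7,8}→5
  6 left: {2,3,5,6,7,8}→20  {3,4,5,6,7,8}→15
  7 left: {2,3,4,5,6,7,8}→35
  placing 0:z first → 35 extensions

35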